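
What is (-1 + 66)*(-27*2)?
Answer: -3510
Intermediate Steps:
(-1 + 66)*(-27*2) = 65*(-54) = -3510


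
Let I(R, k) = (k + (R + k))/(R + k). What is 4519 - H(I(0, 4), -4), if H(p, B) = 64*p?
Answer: 4391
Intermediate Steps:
I(R, k) = (R + 2*k)/(R + k)
4519 - H(I(0, 4), -4) = 4519 - 64*(0 + 2*4)/(0 + 4) = 4519 - 64*(0 + 8)/4 = 4519 - 64*(1/4)*8 = 4519 - 64*2 = 4519 - 1*128 = 4519 - 128 = 4391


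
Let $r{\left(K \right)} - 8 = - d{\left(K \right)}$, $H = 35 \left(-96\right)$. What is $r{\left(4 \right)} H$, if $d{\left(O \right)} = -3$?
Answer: $-36960$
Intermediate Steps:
$H = -3360$
$r{\left(K \right)} = 11$ ($r{\left(K \right)} = 8 - -3 = 8 + 3 = 11$)
$r{\left(4 \right)} H = 11 \left(-3360\right) = -36960$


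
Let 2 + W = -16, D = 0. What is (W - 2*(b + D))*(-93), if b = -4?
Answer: 930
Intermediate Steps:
W = -18 (W = -2 - 16 = -18)
(W - 2*(b + D))*(-93) = (-18 - 2*(-4 + 0))*(-93) = (-18 - 2*(-4))*(-93) = (-18 + 8)*(-93) = -10*(-93) = 930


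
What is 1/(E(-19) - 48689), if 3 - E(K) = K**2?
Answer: -1/49047 ≈ -2.0389e-5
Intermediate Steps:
E(K) = 3 - K**2
1/(E(-19) - 48689) = 1/((3 - 1*(-19)**2) - 48689) = 1/((3 - 1*361) - 48689) = 1/((3 - 361) - 48689) = 1/(-358 - 48689) = 1/(-49047) = -1/49047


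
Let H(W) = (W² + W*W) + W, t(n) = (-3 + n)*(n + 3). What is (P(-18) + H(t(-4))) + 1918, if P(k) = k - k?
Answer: 2023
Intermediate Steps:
P(k) = 0
t(n) = (-3 + n)*(3 + n)
H(W) = W + 2*W² (H(W) = (W² + W²) + W = 2*W² + W = W + 2*W²)
(P(-18) + H(t(-4))) + 1918 = (0 + (-9 + (-4)²)*(1 + 2*(-9 + (-4)²))) + 1918 = (0 + (-9 + 16)*(1 + 2*(-9 + 16))) + 1918 = (0 + 7*(1 + 2*7)) + 1918 = (0 + 7*(1 + 14)) + 1918 = (0 + 7*15) + 1918 = (0 + 105) + 1918 = 105 + 1918 = 2023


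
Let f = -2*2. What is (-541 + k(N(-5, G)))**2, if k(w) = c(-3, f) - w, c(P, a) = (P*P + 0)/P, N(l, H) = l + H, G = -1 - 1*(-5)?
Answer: 294849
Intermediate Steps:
G = 4 (G = -1 + 5 = 4)
f = -4
N(l, H) = H + l
c(P, a) = P (c(P, a) = (P**2 + 0)/P = P**2/P = P)
k(w) = -3 - w
(-541 + k(N(-5, G)))**2 = (-541 + (-3 - (4 - 5)))**2 = (-541 + (-3 - 1*(-1)))**2 = (-541 + (-3 + 1))**2 = (-541 - 2)**2 = (-543)**2 = 294849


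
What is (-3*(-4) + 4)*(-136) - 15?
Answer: -2191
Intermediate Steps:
(-3*(-4) + 4)*(-136) - 15 = (12 + 4)*(-136) - 15 = 16*(-136) - 15 = -2176 - 15 = -2191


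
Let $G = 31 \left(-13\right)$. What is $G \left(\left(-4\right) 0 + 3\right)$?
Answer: $-1209$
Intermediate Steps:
$G = -403$
$G \left(\left(-4\right) 0 + 3\right) = - 403 \left(\left(-4\right) 0 + 3\right) = - 403 \left(0 + 3\right) = \left(-403\right) 3 = -1209$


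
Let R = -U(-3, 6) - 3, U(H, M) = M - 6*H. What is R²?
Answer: 729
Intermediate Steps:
U(H, M) = M - 6*H
R = -27 (R = -(6 - 6*(-3)) - 3 = -(6 + 18) - 3 = -1*24 - 3 = -24 - 3 = -27)
R² = (-27)² = 729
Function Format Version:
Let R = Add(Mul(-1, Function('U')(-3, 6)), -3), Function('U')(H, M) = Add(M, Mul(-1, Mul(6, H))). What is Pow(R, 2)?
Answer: 729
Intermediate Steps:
Function('U')(H, M) = Add(M, Mul(-6, H))
R = -27 (R = Add(Mul(-1, Add(6, Mul(-6, -3))), -3) = Add(Mul(-1, Add(6, 18)), -3) = Add(Mul(-1, 24), -3) = Add(-24, -3) = -27)
Pow(R, 2) = Pow(-27, 2) = 729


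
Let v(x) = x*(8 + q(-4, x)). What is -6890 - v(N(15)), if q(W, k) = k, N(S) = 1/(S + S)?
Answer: -6201241/900 ≈ -6890.3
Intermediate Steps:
N(S) = 1/(2*S)
v(x) = x*(8 + x)
-6890 - v(N(15)) = -6890 - (½)/15*(8 + (½)/15) = -6890 - (½)*(1/15)*(8 + (½)*(1/15)) = -6890 - (8 + 1/30)/30 = -6890 - 241/(30*30) = -6890 - 1*241/900 = -6890 - 241/900 = -6201241/900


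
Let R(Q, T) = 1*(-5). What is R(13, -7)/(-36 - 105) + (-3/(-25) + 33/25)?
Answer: 5201/3525 ≈ 1.4755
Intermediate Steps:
R(Q, T) = -5
R(13, -7)/(-36 - 105) + (-3/(-25) + 33/25) = -5/(-36 - 105) + (-3/(-25) + 33/25) = -5/(-141) + (-3*(-1/25) + 33*(1/25)) = -5*(-1/141) + (3/25 + 33/25) = 5/141 + 36/25 = 5201/3525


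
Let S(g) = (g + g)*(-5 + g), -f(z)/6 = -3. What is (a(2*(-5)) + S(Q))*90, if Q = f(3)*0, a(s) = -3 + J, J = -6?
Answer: -810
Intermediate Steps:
f(z) = 18 (f(z) = -6*(-3) = 18)
a(s) = -9 (a(s) = -3 - 6 = -9)
Q = 0 (Q = 18*0 = 0)
S(g) = 2*g*(-5 + g) (S(g) = (2*g)*(-5 + g) = 2*g*(-5 + g))
(a(2*(-5)) + S(Q))*90 = (-9 + 2*0*(-5 + 0))*90 = (-9 + 2*0*(-5))*90 = (-9 + 0)*90 = -9*90 = -810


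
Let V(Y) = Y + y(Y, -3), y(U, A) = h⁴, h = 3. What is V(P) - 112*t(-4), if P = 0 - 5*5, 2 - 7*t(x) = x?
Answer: -40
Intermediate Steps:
y(U, A) = 81 (y(U, A) = 3⁴ = 81)
t(x) = 2/7 - x/7
P = -25 (P = 0 - 25 = -25)
V(Y) = 81 + Y (V(Y) = Y + 81 = 81 + Y)
V(P) - 112*t(-4) = (81 - 25) - 112*(2/7 - ⅐*(-4)) = 56 - 112*(2/7 + 4/7) = 56 - 112*6/7 = 56 - 1*96 = 56 - 96 = -40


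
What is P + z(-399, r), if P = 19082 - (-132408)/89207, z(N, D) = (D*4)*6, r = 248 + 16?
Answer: 2267595934/89207 ≈ 25419.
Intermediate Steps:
r = 264
z(N, D) = 24*D (z(N, D) = (4*D)*6 = 24*D)
P = 1702380382/89207 (P = 19082 - (-132408)/89207 = 19082 - 1*(-132408/89207) = 19082 + 132408/89207 = 1702380382/89207 ≈ 19083.)
P + z(-399, r) = 1702380382/89207 + 24*264 = 1702380382/89207 + 6336 = 2267595934/89207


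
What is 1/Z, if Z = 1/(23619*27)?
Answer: 637713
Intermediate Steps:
Z = 1/637713 ≈ 1.5681e-6
1/Z = 1/(1/637713) = 637713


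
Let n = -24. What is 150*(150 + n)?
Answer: 18900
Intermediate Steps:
150*(150 + n) = 150*(150 - 24) = 150*126 = 18900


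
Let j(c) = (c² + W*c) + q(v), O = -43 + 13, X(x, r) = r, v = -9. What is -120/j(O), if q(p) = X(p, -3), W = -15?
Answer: -40/449 ≈ -0.089087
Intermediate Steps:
q(p) = -3
O = -30
j(c) = -3 + c² - 15*c (j(c) = (c² - 15*c) - 3 = -3 + c² - 15*c)
-120/j(O) = -120/(-3 + (-30)² - 15*(-30)) = -120/(-3 + 900 + 450) = -120/1347 = -120*1/1347 = -40/449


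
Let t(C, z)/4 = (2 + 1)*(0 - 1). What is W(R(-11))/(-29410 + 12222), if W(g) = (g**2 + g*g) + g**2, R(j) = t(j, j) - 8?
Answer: -300/4297 ≈ -0.069816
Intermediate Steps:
t(C, z) = -12 (t(C, z) = 4*((2 + 1)*(0 - 1)) = 4*(3*(-1)) = 4*(-3) = -12)
R(j) = -20 (R(j) = -12 - 8 = -20)
W(g) = 3*g**2 (W(g) = (g**2 + g**2) + g**2 = 2*g**2 + g**2 = 3*g**2)
W(R(-11))/(-29410 + 12222) = (3*(-20)**2)/(-29410 + 12222) = (3*400)/(-17188) = 1200*(-1/17188) = -300/4297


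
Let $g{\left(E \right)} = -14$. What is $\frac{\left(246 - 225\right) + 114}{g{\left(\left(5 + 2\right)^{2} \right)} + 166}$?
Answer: $\frac{135}{152} \approx 0.88816$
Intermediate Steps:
$\frac{\left(246 - 225\right) + 114}{g{\left(\left(5 + 2\right)^{2} \right)} + 166} = \frac{\left(246 - 225\right) + 114}{-14 + 166} = \frac{\left(246 - 225\right) + 114}{152} = \left(21 + 114\right) \frac{1}{152} = 135 \cdot \frac{1}{152} = \frac{135}{152}$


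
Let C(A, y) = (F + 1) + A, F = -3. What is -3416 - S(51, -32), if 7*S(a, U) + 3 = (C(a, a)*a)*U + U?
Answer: 8013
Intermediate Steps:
C(A, y) = -2 + A (C(A, y) = (-3 + 1) + A = -2 + A)
S(a, U) = -3/7 + U/7 + U*a*(-2 + a)/7 (S(a, U) = -3/7 + (((-2 + a)*a)*U + U)/7 = -3/7 + ((a*(-2 + a))*U + U)/7 = -3/7 + (U*a*(-2 + a) + U)/7 = -3/7 + (U + U*a*(-2 + a))/7 = -3/7 + (U/7 + U*a*(-2 + a)/7) = -3/7 + U/7 + U*a*(-2 + a)/7)
-3416 - S(51, -32) = -3416 - (-3/7 + (⅐)*(-32) + (⅐)*(-32)*51*(-2 + 51)) = -3416 - (-3/7 - 32/7 + (⅐)*(-32)*51*49) = -3416 - (-3/7 - 32/7 - 11424) = -3416 - 1*(-11429) = -3416 + 11429 = 8013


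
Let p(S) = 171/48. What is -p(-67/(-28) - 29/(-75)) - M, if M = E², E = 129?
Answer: -266313/16 ≈ -16645.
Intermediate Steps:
p(S) = 57/16 (p(S) = 171*(1/48) = 57/16)
M = 16641 (M = 129² = 16641)
-p(-67/(-28) - 29/(-75)) - M = -1*57/16 - 1*16641 = -57/16 - 16641 = -266313/16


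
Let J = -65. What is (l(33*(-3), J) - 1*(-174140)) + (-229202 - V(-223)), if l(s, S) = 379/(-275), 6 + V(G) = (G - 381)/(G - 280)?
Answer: -7615977937/138325 ≈ -55059.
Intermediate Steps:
V(G) = -6 + (-381 + G)/(-280 + G) (V(G) = -6 + (G - 381)/(G - 280) = -6 + (-381 + G)/(-280 + G))
l(s, S) = -379/275 (l(s, S) = 379*(-1/275) = -379/275)
(l(33*(-3), J) - 1*(-174140)) + (-229202 - V(-223)) = (-379/275 - 1*(-174140)) + (-229202 - (1299 - 5*(-223))/(-280 - 223)) = (-379/275 + 174140) + (-229202 - (1299 + 1115)/(-503)) = 47888121/275 + (-229202 - (-1)*2414/503) = 47888121/275 + (-229202 - 1*(-2414/503)) = 47888121/275 + (-229202 + 2414/503) = 47888121/275 - 115286192/503 = -7615977937/138325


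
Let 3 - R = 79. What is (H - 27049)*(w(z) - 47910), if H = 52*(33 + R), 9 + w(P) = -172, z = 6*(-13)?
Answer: 1408344935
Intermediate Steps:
R = -76 (R = 3 - 1*79 = 3 - 79 = -76)
z = -78
w(P) = -181 (w(P) = -9 - 172 = -181)
H = -2236 (H = 52*(33 - 76) = 52*(-43) = -2236)
(H - 27049)*(w(z) - 47910) = (-2236 - 27049)*(-181 - 47910) = -29285*(-48091) = 1408344935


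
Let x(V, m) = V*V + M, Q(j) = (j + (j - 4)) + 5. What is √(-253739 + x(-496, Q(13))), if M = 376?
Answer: I*√7347 ≈ 85.715*I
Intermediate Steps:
Q(j) = 1 + 2*j (Q(j) = (j + (-4 + j)) + 5 = (-4 + 2*j) + 5 = 1 + 2*j)
x(V, m) = 376 + V² (x(V, m) = V*V + 376 = V² + 376 = 376 + V²)
√(-253739 + x(-496, Q(13))) = √(-253739 + (376 + (-496)²)) = √(-253739 + (376 + 246016)) = √(-253739 + 246392) = √(-7347) = I*√7347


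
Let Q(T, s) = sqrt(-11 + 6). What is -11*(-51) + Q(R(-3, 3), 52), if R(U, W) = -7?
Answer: 561 + I*sqrt(5) ≈ 561.0 + 2.2361*I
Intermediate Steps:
Q(T, s) = I*sqrt(5) (Q(T, s) = sqrt(-5) = I*sqrt(5))
-11*(-51) + Q(R(-3, 3), 52) = -11*(-51) + I*sqrt(5) = 561 + I*sqrt(5)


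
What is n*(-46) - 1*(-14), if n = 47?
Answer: -2148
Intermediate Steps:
n*(-46) - 1*(-14) = 47*(-46) - 1*(-14) = -2162 + 14 = -2148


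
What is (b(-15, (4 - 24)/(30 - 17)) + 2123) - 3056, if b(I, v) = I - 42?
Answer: -990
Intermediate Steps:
b(I, v) = -42 + I
(b(-15, (4 - 24)/(30 - 17)) + 2123) - 3056 = ((-42 - 15) + 2123) - 3056 = (-57 + 2123) - 3056 = 2066 - 3056 = -990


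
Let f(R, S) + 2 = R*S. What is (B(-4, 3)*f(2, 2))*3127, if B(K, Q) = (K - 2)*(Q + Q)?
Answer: -225144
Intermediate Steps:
f(R, S) = -2 + R*S
B(K, Q) = 2*Q*(-2 + K) (B(K, Q) = (-2 + K)*(2*Q) = 2*Q*(-2 + K))
(B(-4, 3)*f(2, 2))*3127 = ((2*3*(-2 - 4))*(-2 + 2*2))*3127 = ((2*3*(-6))*(-2 + 4))*3127 = -36*2*3127 = -72*3127 = -225144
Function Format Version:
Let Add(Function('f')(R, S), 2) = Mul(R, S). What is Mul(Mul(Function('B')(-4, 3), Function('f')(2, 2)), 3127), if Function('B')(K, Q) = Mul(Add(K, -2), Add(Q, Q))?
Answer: -225144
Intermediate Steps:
Function('f')(R, S) = Add(-2, Mul(R, S))
Function('B')(K, Q) = Mul(2, Q, Add(-2, K)) (Function('B')(K, Q) = Mul(Add(-2, K), Mul(2, Q)) = Mul(2, Q, Add(-2, K)))
Mul(Mul(Function('B')(-4, 3), Function('f')(2, 2)), 3127) = Mul(Mul(Mul(2, 3, Add(-2, -4)), Add(-2, Mul(2, 2))), 3127) = Mul(Mul(Mul(2, 3, -6), Add(-2, 4)), 3127) = Mul(Mul(-36, 2), 3127) = Mul(-72, 3127) = -225144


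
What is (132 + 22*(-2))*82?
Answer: 7216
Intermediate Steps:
(132 + 22*(-2))*82 = (132 - 44)*82 = 88*82 = 7216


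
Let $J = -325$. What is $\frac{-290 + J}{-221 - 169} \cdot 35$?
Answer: $\frac{1435}{26} \approx 55.192$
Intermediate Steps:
$\frac{-290 + J}{-221 - 169} \cdot 35 = \frac{-290 - 325}{-221 - 169} \cdot 35 = - \frac{615}{-390} \cdot 35 = \left(-615\right) \left(- \frac{1}{390}\right) 35 = \frac{41}{26} \cdot 35 = \frac{1435}{26}$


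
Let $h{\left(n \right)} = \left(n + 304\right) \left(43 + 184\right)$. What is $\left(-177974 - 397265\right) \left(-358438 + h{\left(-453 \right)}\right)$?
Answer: $225643825379$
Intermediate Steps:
$h{\left(n \right)} = 69008 + 227 n$ ($h{\left(n \right)} = \left(304 + n\right) 227 = 69008 + 227 n$)
$\left(-177974 - 397265\right) \left(-358438 + h{\left(-453 \right)}\right) = \left(-177974 - 397265\right) \left(-358438 + \left(69008 + 227 \left(-453\right)\right)\right) = - 575239 \left(-358438 + \left(69008 - 102831\right)\right) = - 575239 \left(-358438 - 33823\right) = \left(-575239\right) \left(-392261\right) = 225643825379$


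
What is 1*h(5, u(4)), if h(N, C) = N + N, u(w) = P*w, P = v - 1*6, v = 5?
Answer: 10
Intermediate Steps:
P = -1 (P = 5 - 1*6 = 5 - 6 = -1)
u(w) = -w
h(N, C) = 2*N
1*h(5, u(4)) = 1*(2*5) = 1*10 = 10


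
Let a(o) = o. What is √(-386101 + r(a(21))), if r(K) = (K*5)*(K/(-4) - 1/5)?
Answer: I*√1546693/2 ≈ 621.83*I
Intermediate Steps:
r(K) = 5*K*(-⅕ - K/4) (r(K) = (5*K)*(K*(-¼) - 1*⅕) = (5*K)*(-K/4 - ⅕) = (5*K)*(-⅕ - K/4) = 5*K*(-⅕ - K/4))
√(-386101 + r(a(21))) = √(-386101 - ¼*21*(4 + 5*21)) = √(-386101 - ¼*21*(4 + 105)) = √(-386101 - ¼*21*109) = √(-386101 - 2289/4) = √(-1546693/4) = I*√1546693/2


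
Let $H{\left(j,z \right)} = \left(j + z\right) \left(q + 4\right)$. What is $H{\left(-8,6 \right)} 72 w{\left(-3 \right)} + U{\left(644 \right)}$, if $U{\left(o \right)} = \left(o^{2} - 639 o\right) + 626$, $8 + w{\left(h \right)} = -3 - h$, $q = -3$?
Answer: $4998$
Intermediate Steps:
$w{\left(h \right)} = -11 - h$ ($w{\left(h \right)} = -8 - \left(3 + h\right) = -11 - h$)
$H{\left(j,z \right)} = j + z$ ($H{\left(j,z \right)} = \left(j + z\right) \left(-3 + 4\right) = \left(j + z\right) 1 = j + z$)
$U{\left(o \right)} = 626 + o^{2} - 639 o$
$H{\left(-8,6 \right)} 72 w{\left(-3 \right)} + U{\left(644 \right)} = \left(-8 + 6\right) 72 \left(-11 - -3\right) + \left(626 + 644^{2} - 411516\right) = \left(-2\right) 72 \left(-11 + 3\right) + \left(626 + 414736 - 411516\right) = \left(-144\right) \left(-8\right) + 3846 = 1152 + 3846 = 4998$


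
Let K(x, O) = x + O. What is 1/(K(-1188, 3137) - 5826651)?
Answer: -1/5824702 ≈ -1.7168e-7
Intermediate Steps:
K(x, O) = O + x
1/(K(-1188, 3137) - 5826651) = 1/((3137 - 1188) - 5826651) = 1/(1949 - 5826651) = 1/(-5824702) = -1/5824702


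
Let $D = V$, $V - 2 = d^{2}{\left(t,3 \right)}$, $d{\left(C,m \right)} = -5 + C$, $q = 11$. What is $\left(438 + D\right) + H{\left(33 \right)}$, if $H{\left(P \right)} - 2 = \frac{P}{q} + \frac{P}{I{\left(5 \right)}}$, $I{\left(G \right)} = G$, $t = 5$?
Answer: $\frac{2258}{5} \approx 451.6$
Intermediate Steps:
$V = 2$ ($V = 2 + \left(-5 + 5\right)^{2} = 2 + 0^{2} = 2 + 0 = 2$)
$H{\left(P \right)} = 2 + \frac{16 P}{55}$ ($H{\left(P \right)} = 2 + \left(\frac{P}{11} + \frac{P}{5}\right) = 2 + \frac{16 P}{55}$)
$D = 2$
$\left(438 + D\right) + H{\left(33 \right)} = \left(438 + 2\right) + \left(2 + \frac{16}{55} \cdot 33\right) = 440 + \left(2 + \frac{48}{5}\right) = 440 + \frac{58}{5} = \frac{2258}{5}$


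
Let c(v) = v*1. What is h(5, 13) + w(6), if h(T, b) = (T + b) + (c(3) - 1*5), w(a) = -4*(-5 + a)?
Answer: 12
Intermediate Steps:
c(v) = v
w(a) = 20 - 4*a
h(T, b) = -2 + T + b (h(T, b) = (T + b) + (3 - 1*5) = (T + b) + (3 - 5) = (T + b) - 2 = -2 + T + b)
h(5, 13) + w(6) = (-2 + 5 + 13) + (20 - 4*6) = 16 + (20 - 24) = 16 - 4 = 12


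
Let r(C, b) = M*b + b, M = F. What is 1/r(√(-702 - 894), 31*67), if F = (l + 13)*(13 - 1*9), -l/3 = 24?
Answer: -1/488095 ≈ -2.0488e-6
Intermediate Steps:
l = -72 (l = -3*24 = -72)
F = -236 (F = (-72 + 13)*(13 - 1*9) = -59*(13 - 9) = -59*4 = -236)
M = -236
r(C, b) = -235*b (r(C, b) = -236*b + b = -235*b)
1/r(√(-702 - 894), 31*67) = 1/(-7285*67) = 1/(-235*2077) = 1/(-488095) = -1/488095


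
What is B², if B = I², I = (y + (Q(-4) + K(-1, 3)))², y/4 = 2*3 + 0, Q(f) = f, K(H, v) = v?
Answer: 78310985281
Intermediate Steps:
y = 24 (y = 4*(2*3 + 0) = 4*(6 + 0) = 4*6 = 24)
I = 529 (I = (24 + (-4 + 3))² = (24 - 1)² = 23² = 529)
B = 279841 (B = 529² = 279841)
B² = 279841² = 78310985281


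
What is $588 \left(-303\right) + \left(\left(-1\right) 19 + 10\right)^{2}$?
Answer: $-178083$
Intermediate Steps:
$588 \left(-303\right) + \left(\left(-1\right) 19 + 10\right)^{2} = -178164 + \left(-19 + 10\right)^{2} = -178164 + \left(-9\right)^{2} = -178164 + 81 = -178083$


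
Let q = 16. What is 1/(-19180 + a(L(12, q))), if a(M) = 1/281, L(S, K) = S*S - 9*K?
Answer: -281/5389579 ≈ -5.2138e-5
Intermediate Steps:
L(S, K) = S² - 9*K
a(M) = 1/281
1/(-19180 + a(L(12, q))) = 1/(-19180 + 1/281) = 1/(-5389579/281) = -281/5389579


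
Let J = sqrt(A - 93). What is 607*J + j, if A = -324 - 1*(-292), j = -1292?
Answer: -1292 + 3035*I*sqrt(5) ≈ -1292.0 + 6786.5*I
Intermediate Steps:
A = -32 (A = -324 + 292 = -32)
J = 5*I*sqrt(5) (J = sqrt(-32 - 93) = sqrt(-125) = 5*I*sqrt(5) ≈ 11.18*I)
607*J + j = 607*(5*I*sqrt(5)) - 1292 = 3035*I*sqrt(5) - 1292 = -1292 + 3035*I*sqrt(5)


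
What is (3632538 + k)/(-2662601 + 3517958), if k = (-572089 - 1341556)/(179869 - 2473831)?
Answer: 8332906049201/1962156454434 ≈ 4.2468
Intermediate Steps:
k = 1913645/2293962 (k = -1913645/(-2293962) = -1913645*(-1/2293962) = 1913645/2293962 ≈ 0.83421)
(3632538 + k)/(-2662601 + 3517958) = (3632538 + 1913645/2293962)/(-2662601 + 3517958) = (8332906049201/2293962)/855357 = (8332906049201/2293962)*(1/855357) = 8332906049201/1962156454434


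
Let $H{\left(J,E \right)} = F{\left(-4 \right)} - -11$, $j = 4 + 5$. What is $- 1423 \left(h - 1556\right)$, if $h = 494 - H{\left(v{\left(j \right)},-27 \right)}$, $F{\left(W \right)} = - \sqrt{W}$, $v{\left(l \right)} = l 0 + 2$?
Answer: $1526879 - 2846 i \approx 1.5269 \cdot 10^{6} - 2846.0 i$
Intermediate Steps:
$j = 9$
$v{\left(l \right)} = 2$ ($v{\left(l \right)} = 0 + 2 = 2$)
$H{\left(J,E \right)} = 11 - 2 i$ ($H{\left(J,E \right)} = - \sqrt{-4} - -11 = - 2 i + 11 = 11 - 2 i$)
$h = 483 + 2 i$ ($h = 494 - \left(11 - 2 i\right) = 483 + 2 i \approx 483.0 + 2.0 i$)
$- 1423 \left(h - 1556\right) = - 1423 \left(\left(483 + 2 i\right) - 1556\right) = - 1423 \left(-1073 + 2 i\right) = 1526879 - 2846 i$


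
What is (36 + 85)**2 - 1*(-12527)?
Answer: 27168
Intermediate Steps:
(36 + 85)**2 - 1*(-12527) = 121**2 + 12527 = 14641 + 12527 = 27168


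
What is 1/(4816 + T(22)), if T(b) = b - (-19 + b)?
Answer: 1/4835 ≈ 0.00020683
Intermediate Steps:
T(b) = 19 (T(b) = b + (19 - b) = 19)
1/(4816 + T(22)) = 1/(4816 + 19) = 1/4835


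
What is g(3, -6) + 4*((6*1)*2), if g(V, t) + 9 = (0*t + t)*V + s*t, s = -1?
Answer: 27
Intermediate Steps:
g(V, t) = -9 - t + V*t (g(V, t) = -9 + ((0*t + t)*V - t) = -9 + ((0 + t)*V - t) = -9 + (t*V - t) = -9 + (V*t - t) = -9 + (-t + V*t) = -9 - t + V*t)
g(3, -6) + 4*((6*1)*2) = (-9 - 1*(-6) + 3*(-6)) + 4*((6*1)*2) = (-9 + 6 - 18) + 4*(6*2) = -21 + 4*12 = -21 + 48 = 27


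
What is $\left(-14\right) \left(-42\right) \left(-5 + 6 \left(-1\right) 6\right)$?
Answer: $-24108$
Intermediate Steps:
$\left(-14\right) \left(-42\right) \left(-5 + 6 \left(-1\right) 6\right) = 588 \left(-5 - 36\right) = 588 \left(-41\right) = -24108$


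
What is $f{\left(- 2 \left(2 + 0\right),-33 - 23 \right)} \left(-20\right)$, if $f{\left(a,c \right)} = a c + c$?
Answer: $-3360$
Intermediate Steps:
$f{\left(a,c \right)} = c + a c$
$f{\left(- 2 \left(2 + 0\right),-33 - 23 \right)} \left(-20\right) = \left(-33 - 23\right) \left(1 - 2 \left(2 + 0\right)\right) \left(-20\right) = - 56 \left(1 - 4\right) \left(-20\right) = \left(-56\right) \left(-3\right) \left(-20\right) = 168 \left(-20\right) = -3360$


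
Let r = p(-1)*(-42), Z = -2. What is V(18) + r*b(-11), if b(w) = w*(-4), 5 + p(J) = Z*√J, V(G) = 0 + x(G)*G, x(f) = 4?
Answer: 9312 + 3696*I ≈ 9312.0 + 3696.0*I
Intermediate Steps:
V(G) = 4*G (V(G) = 0 + 4*G = 4*G)
p(J) = -5 - 2*√J
b(w) = -4*w
r = 210 + 84*I (r = (-5 - 2*I)*(-42) = 210 + 84*I ≈ 210.0 + 84.0*I)
V(18) + r*b(-11) = 4*18 + (210 + 84*I)*(-4*(-11)) = 72 + (210 + 84*I)*44 = 72 + (9240 + 3696*I) = 9312 + 3696*I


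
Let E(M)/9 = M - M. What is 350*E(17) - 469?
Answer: -469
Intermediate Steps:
E(M) = 0 (E(M) = 9*(M - M) = 9*0 = 0)
350*E(17) - 469 = 350*0 - 469 = 0 - 469 = -469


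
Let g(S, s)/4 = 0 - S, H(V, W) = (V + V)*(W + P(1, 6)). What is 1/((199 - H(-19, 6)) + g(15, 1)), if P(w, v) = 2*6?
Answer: 1/823 ≈ 0.0012151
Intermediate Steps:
P(w, v) = 12
H(V, W) = 2*V*(12 + W) (H(V, W) = (V + V)*(W + 12) = (2*V)*(12 + W) = 2*V*(12 + W))
g(S, s) = -4*S (g(S, s) = 4*(0 - S) = 4*(-S) = -4*S)
1/((199 - H(-19, 6)) + g(15, 1)) = 1/((199 - 2*(-19)*(12 + 6)) - 4*15) = 1/((199 - 2*(-19)*18) - 60) = 1/((199 - 1*(-684)) - 60) = 1/((199 + 684) - 60) = 1/(883 - 60) = 1/823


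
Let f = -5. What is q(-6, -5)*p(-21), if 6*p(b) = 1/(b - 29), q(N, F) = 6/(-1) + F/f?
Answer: 1/60 ≈ 0.016667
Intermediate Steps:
q(N, F) = -6 - F/5 (q(N, F) = 6/(-1) + F/(-5) = 6*(-1) + F*(-1/5) = -6 - F/5)
p(b) = 1/(6*(-29 + b)) (p(b) = 1/(6*(b - 29)) = 1/(6*(-29 + b)))
q(-6, -5)*p(-21) = (-6 - 1/5*(-5))*(1/(6*(-29 - 21))) = (-6 + 1)*((1/6)/(-50)) = -5*(-1)/(6*50) = -5*(-1/300) = 1/60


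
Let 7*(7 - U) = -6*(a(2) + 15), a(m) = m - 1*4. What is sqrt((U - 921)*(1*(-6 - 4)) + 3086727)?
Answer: sqrt(151692023)/7 ≈ 1759.5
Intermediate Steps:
a(m) = -4 + m (a(m) = m - 4 = -4 + m)
U = 127/7 (U = 7 - (-6)*((-4 + 2) + 15)/7 = 7 - (-6)*(-2 + 15)/7 = 7 - (-6)*13/7 = 7 - 1/7*(-78) = 7 + 78/7 = 127/7 ≈ 18.143)
sqrt((U - 921)*(1*(-6 - 4)) + 3086727) = sqrt((127/7 - 921)*(1*(-6 - 4)) + 3086727) = sqrt(-6320*(-10)/7 + 3086727) = sqrt(-6320/7*(-10) + 3086727) = sqrt(63200/7 + 3086727) = sqrt(21670289/7) = sqrt(151692023)/7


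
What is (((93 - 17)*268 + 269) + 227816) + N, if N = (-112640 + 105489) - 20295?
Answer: 221007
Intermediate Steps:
N = -27446 (N = -7151 - 20295 = -27446)
(((93 - 17)*268 + 269) + 227816) + N = (((93 - 17)*268 + 269) + 227816) - 27446 = ((76*268 + 269) + 227816) - 27446 = ((20368 + 269) + 227816) - 27446 = (20637 + 227816) - 27446 = 248453 - 27446 = 221007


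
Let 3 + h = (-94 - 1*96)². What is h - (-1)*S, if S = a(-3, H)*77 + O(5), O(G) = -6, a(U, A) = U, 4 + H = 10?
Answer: 35860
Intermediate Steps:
H = 6 (H = -4 + 10 = 6)
S = -237 (S = -3*77 - 6 = -231 - 6 = -237)
h = 36097 (h = -3 + (-94 - 1*96)² = -3 + (-94 - 96)² = -3 + (-190)² = -3 + 36100 = 36097)
h - (-1)*S = 36097 - (-1)*(-237) = 36097 - 1*237 = 36097 - 237 = 35860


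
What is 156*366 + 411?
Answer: 57507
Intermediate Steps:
156*366 + 411 = 57096 + 411 = 57507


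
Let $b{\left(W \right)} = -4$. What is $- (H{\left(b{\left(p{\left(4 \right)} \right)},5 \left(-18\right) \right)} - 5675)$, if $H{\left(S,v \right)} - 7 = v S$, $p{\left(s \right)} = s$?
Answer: $5308$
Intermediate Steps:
$H{\left(S,v \right)} = 7 + S v$ ($H{\left(S,v \right)} = 7 + v S = 7 + S v$)
$- (H{\left(b{\left(p{\left(4 \right)} \right)},5 \left(-18\right) \right)} - 5675) = - (\left(7 - 4 \cdot 5 \left(-18\right)\right) - 5675) = - (\left(7 - -360\right) - 5675) = - (\left(7 + 360\right) - 5675) = - (367 - 5675) = \left(-1\right) \left(-5308\right) = 5308$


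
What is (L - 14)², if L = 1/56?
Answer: 613089/3136 ≈ 195.50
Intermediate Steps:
L = 1/56 ≈ 0.017857
(L - 14)² = (1/56 - 14)² = (-783/56)² = 613089/3136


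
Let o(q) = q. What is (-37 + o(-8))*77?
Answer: -3465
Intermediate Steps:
(-37 + o(-8))*77 = (-37 - 8)*77 = -45*77 = -3465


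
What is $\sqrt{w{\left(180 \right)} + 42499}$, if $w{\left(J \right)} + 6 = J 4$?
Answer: $\sqrt{43213} \approx 207.88$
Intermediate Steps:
$w{\left(J \right)} = -6 + 4 J$ ($w{\left(J \right)} = -6 + J 4 = -6 + 4 J$)
$\sqrt{w{\left(180 \right)} + 42499} = \sqrt{\left(-6 + 4 \cdot 180\right) + 42499} = \sqrt{\left(-6 + 720\right) + 42499} = \sqrt{714 + 42499} = \sqrt{43213}$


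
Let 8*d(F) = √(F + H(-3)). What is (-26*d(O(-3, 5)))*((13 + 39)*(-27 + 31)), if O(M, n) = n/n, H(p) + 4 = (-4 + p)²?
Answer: -676*√46 ≈ -4584.9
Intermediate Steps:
H(p) = -4 + (-4 + p)²
O(M, n) = 1
d(F) = √(45 + F)/8 (d(F) = √(F + (-4 + (-4 - 3)²))/8 = √(F + (-4 + (-7)²))/8 = √(F + (-4 + 49))/8 = √(F + 45)/8 = √(45 + F)/8)
(-26*d(O(-3, 5)))*((13 + 39)*(-27 + 31)) = (-13*√(45 + 1)/4)*((13 + 39)*(-27 + 31)) = (-13*√46/4)*(52*4) = -13*√46/4*208 = -676*√46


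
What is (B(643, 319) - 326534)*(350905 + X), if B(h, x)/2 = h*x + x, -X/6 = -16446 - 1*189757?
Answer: 133939117574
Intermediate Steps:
X = 1237218 (X = -6*(-16446 - 1*189757) = -6*(-16446 - 189757) = -6*(-206203) = 1237218)
B(h, x) = 2*x + 2*h*x (B(h, x) = 2*(h*x + x) = 2*(x + h*x) = 2*x + 2*h*x)
(B(643, 319) - 326534)*(350905 + X) = (2*319*(1 + 643) - 326534)*(350905 + 1237218) = (2*319*644 - 326534)*1588123 = (410872 - 326534)*1588123 = 84338*1588123 = 133939117574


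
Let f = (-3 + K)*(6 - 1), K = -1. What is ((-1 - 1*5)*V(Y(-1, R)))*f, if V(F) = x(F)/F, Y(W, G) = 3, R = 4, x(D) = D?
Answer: 120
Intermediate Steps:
V(F) = 1 (V(F) = F/F = 1)
f = -20 (f = (-3 - 1)*(6 - 1) = -4*5 = -20)
((-1 - 1*5)*V(Y(-1, R)))*f = ((-1 - 1*5)*1)*(-20) = ((-1 - 5)*1)*(-20) = -6*1*(-20) = -6*(-20) = 120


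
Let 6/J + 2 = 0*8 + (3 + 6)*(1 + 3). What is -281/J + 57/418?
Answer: -105085/66 ≈ -1592.2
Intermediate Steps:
J = 3/17 (J = 6/(-2 + (0*8 + (3 + 6)*(1 + 3))) = 6/(-2 + (0 + 9*4)) = 6/(-2 + (0 + 36)) = 6/(-2 + 36) = 6/34 = 6*(1/34) = 3/17 ≈ 0.17647)
-281/J + 57/418 = -281/3/17 + 57/418 = -281*17/3 + 57*(1/418) = -4777/3 + 3/22 = -105085/66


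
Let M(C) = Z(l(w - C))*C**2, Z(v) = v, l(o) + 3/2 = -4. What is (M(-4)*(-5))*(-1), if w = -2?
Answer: -440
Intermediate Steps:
l(o) = -11/2 (l(o) = -3/2 - 4 = -11/2)
M(C) = -11*C**2/2
(M(-4)*(-5))*(-1) = (-11/2*(-4)**2*(-5))*(-1) = (-11/2*16*(-5))*(-1) = -88*(-5)*(-1) = 440*(-1) = -440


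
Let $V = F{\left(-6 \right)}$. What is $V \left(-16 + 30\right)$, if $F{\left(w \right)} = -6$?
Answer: $-84$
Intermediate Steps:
$V = -6$
$V \left(-16 + 30\right) = - 6 \left(-16 + 30\right) = \left(-6\right) 14 = -84$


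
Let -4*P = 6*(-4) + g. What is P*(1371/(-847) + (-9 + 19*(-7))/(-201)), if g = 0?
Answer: -310594/56749 ≈ -5.4731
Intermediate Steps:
P = 6 (P = -(6*(-4) + 0)/4 = -(-24 + 0)/4 = -¼*(-24) = 6)
P*(1371/(-847) + (-9 + 19*(-7))/(-201)) = 6*(1371/(-847) + (-9 + 19*(-7))/(-201)) = 6*(1371*(-1/847) + (-9 - 133)*(-1/201)) = 6*(-1371/847 - 142*(-1/201)) = 6*(-1371/847 + 142/201) = 6*(-155297/170247) = -310594/56749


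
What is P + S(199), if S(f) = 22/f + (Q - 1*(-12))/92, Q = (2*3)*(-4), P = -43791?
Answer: -200431498/4577 ≈ -43791.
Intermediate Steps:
Q = -24 (Q = 6*(-4) = -24)
S(f) = -3/23 + 22/f (S(f) = 22/f + (-24 - 1*(-12))/92 = 22/f + (-24 + 12)*(1/92) = 22/f - 12*1/92 = 22/f - 3/23 = -3/23 + 22/f)
P + S(199) = -43791 + (-3/23 + 22/199) = -43791 - 91/4577 = -200431498/4577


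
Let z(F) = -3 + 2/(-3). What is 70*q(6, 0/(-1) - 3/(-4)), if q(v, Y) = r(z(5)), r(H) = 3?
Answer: 210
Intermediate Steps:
z(F) = -11/3 (z(F) = -3 + 2*(-⅓) = -3 - ⅔ = -11/3)
q(v, Y) = 3
70*q(6, 0/(-1) - 3/(-4)) = 70*3 = 210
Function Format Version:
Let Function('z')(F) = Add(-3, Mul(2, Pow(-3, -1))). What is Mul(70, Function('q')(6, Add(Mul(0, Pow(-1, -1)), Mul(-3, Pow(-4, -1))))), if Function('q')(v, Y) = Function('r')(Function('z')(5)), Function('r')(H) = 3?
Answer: 210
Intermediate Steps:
Function('z')(F) = Rational(-11, 3) (Function('z')(F) = Add(-3, Mul(2, Rational(-1, 3))) = Add(-3, Rational(-2, 3)) = Rational(-11, 3))
Function('q')(v, Y) = 3
Mul(70, Function('q')(6, Add(Mul(0, Pow(-1, -1)), Mul(-3, Pow(-4, -1))))) = Mul(70, 3) = 210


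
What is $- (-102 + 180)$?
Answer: $-78$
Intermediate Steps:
$- (-102 + 180) = \left(-1\right) 78 = -78$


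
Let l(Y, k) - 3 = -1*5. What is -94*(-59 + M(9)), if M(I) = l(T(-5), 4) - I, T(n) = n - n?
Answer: 6580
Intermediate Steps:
T(n) = 0
l(Y, k) = -2 (l(Y, k) = 3 - 1*5 = 3 - 5 = -2)
M(I) = -2 - I
-94*(-59 + M(9)) = -94*(-59 + (-2 - 1*9)) = -94*(-59 + (-2 - 9)) = -94*(-59 - 11) = -94*(-70) = 6580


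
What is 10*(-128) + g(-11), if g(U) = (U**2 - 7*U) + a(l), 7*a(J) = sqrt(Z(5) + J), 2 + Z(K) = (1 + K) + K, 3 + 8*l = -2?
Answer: -1082 + sqrt(134)/28 ≈ -1081.6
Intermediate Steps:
l = -5/8 (l = -3/8 + (1/8)*(-2) = -3/8 - 1/4 = -5/8 ≈ -0.62500)
Z(K) = -1 + 2*K (Z(K) = -2 + ((1 + K) + K) = -2 + (1 + 2*K) = -1 + 2*K)
a(J) = sqrt(9 + J)/7 (a(J) = sqrt((-1 + 2*5) + J)/7 = sqrt((-1 + 10) + J)/7 = sqrt(9 + J)/7)
g(U) = U**2 - 7*U + sqrt(134)/28 (g(U) = (U**2 - 7*U) + sqrt(9 - 5/8)/7 = (U**2 - 7*U) + sqrt(67/8)/7 = (U**2 - 7*U) + (sqrt(134)/4)/7 = (U**2 - 7*U) + sqrt(134)/28 = U**2 - 7*U + sqrt(134)/28)
10*(-128) + g(-11) = 10*(-128) + ((-11)**2 - 7*(-11) + sqrt(134)/28) = -1280 + (121 + 77 + sqrt(134)/28) = -1280 + (198 + sqrt(134)/28) = -1082 + sqrt(134)/28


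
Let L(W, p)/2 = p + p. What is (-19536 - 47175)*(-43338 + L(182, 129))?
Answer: 2856698442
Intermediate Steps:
L(W, p) = 4*p (L(W, p) = 2*(p + p) = 2*(2*p) = 4*p)
(-19536 - 47175)*(-43338 + L(182, 129)) = (-19536 - 47175)*(-43338 + 4*129) = -66711*(-43338 + 516) = -66711*(-42822) = 2856698442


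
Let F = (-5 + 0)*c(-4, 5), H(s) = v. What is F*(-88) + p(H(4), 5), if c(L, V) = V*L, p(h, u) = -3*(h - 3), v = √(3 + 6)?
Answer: -8800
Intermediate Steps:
v = 3 (v = √9 = 3)
H(s) = 3
p(h, u) = 9 - 3*h (p(h, u) = -3*(-3 + h) = 9 - 3*h)
c(L, V) = L*V
F = 100 (F = (-5 + 0)*(-4*5) = -5*(-20) = 100)
F*(-88) + p(H(4), 5) = 100*(-88) + (9 - 3*3) = -8800 + (9 - 9) = -8800 + 0 = -8800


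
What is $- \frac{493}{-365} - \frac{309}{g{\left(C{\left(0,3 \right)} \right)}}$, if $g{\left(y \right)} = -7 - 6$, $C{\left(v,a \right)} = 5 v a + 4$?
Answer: $\frac{119194}{4745} \approx 25.12$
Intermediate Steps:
$C{\left(v,a \right)} = 4 + 5 a v$ ($C{\left(v,a \right)} = 5 a v + 4 = 4 + 5 a v$)
$g{\left(y \right)} = -13$ ($g{\left(y \right)} = -7 - 6 = -13$)
$- \frac{493}{-365} - \frac{309}{g{\left(C{\left(0,3 \right)} \right)}} = - \frac{493}{-365} - \frac{309}{-13} = \left(-493\right) \left(- \frac{1}{365}\right) - - \frac{309}{13} = \frac{493}{365} + \frac{309}{13} = \frac{119194}{4745}$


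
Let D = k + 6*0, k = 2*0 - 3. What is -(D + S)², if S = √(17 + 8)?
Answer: -4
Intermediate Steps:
S = 5 (S = √25 = 5)
k = -3 (k = 0 - 3 = -3)
D = -3 (D = -3 + 6*0 = -3 + 0 = -3)
-(D + S)² = -(-3 + 5)² = -1*2² = -1*4 = -4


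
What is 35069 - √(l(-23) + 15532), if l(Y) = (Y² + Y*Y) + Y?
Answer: 35069 - √16567 ≈ 34940.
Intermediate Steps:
l(Y) = Y + 2*Y² (l(Y) = (Y² + Y²) + Y = 2*Y² + Y = Y + 2*Y²)
35069 - √(l(-23) + 15532) = 35069 - √(-23*(1 + 2*(-23)) + 15532) = 35069 - √(-23*(1 - 46) + 15532) = 35069 - √(-23*(-45) + 15532) = 35069 - √(1035 + 15532) = 35069 - √16567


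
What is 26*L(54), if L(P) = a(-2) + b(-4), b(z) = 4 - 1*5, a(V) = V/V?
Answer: 0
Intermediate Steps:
a(V) = 1
b(z) = -1 (b(z) = 4 - 5 = -1)
L(P) = 0 (L(P) = 1 - 1 = 0)
26*L(54) = 26*0 = 0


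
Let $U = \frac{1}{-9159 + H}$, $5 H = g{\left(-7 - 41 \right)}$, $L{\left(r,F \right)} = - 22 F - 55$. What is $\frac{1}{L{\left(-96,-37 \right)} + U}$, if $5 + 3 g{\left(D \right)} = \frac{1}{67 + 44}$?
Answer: $\frac{15250289}{11574967686} \approx 0.0013175$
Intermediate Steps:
$L{\left(r,F \right)} = -55 - 22 F$
$g{\left(D \right)} = - \frac{554}{333}$ ($g{\left(D \right)} = - \frac{5}{3} + \frac{1}{3 \left(67 + 44\right)} = - \frac{5}{3} + \frac{1}{3 \cdot 111} = - \frac{5}{3} + \frac{1}{3} \cdot \frac{1}{111} = - \frac{5}{3} + \frac{1}{333} = - \frac{554}{333}$)
$H = - \frac{554}{1665}$ ($H = \frac{1}{5} \left(- \frac{554}{333}\right) = - \frac{554}{1665} \approx -0.33273$)
$U = - \frac{1665}{15250289}$ ($U = \frac{1}{-9159 - \frac{554}{1665}} = \frac{1}{- \frac{15250289}{1665}} = - \frac{1665}{15250289} \approx -0.00010918$)
$\frac{1}{L{\left(-96,-37 \right)} + U} = \frac{1}{\left(-55 - -814\right) - \frac{1665}{15250289}} = \frac{1}{\left(-55 + 814\right) - \frac{1665}{15250289}} = \frac{1}{759 - \frac{1665}{15250289}} = \frac{1}{\frac{11574967686}{15250289}} = \frac{15250289}{11574967686}$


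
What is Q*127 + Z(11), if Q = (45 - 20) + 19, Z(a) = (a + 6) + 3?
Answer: 5608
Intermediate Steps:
Z(a) = 9 + a (Z(a) = (6 + a) + 3 = 9 + a)
Q = 44 (Q = 25 + 19 = 44)
Q*127 + Z(11) = 44*127 + (9 + 11) = 5588 + 20 = 5608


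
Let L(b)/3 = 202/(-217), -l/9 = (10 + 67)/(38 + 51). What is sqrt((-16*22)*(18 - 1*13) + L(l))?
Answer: I*sqrt(83008142)/217 ≈ 41.986*I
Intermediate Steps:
l = -693/89 (l = -9*(10 + 67)/(38 + 51) = -693/89 ≈ -7.7865)
L(b) = -606/217 (L(b) = 3*(202/(-217)) = 3*(202*(-1/217)) = 3*(-202/217) = -606/217)
sqrt((-16*22)*(18 - 1*13) + L(l)) = sqrt((-16*22)*(18 - 1*13) - 606/217) = sqrt(-352*(18 - 13) - 606/217) = sqrt(-352*5 - 606/217) = sqrt(-1760 - 606/217) = sqrt(-382526/217) = I*sqrt(83008142)/217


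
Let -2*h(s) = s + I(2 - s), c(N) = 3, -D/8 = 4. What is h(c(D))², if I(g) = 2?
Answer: 25/4 ≈ 6.2500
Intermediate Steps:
D = -32 (D = -8*4 = -32)
h(s) = -1 - s/2 (h(s) = -(s + 2)/2 = -(2 + s)/2 = -1 - s/2)
h(c(D))² = (-1 - ½*3)² = (-1 - 3/2)² = (-5/2)² = 25/4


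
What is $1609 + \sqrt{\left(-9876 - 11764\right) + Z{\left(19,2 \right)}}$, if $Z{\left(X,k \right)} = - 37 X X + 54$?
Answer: $1609 + i \sqrt{34943} \approx 1609.0 + 186.93 i$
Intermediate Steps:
$Z{\left(X,k \right)} = 54 - 37 X^{2}$ ($Z{\left(X,k \right)} = - 37 X^{2} + 54 = 54 - 37 X^{2}$)
$1609 + \sqrt{\left(-9876 - 11764\right) + Z{\left(19,2 \right)}} = 1609 + \sqrt{\left(-9876 - 11764\right) + \left(54 - 37 \cdot 19^{2}\right)} = 1609 + \sqrt{\left(-9876 - 11764\right) + \left(54 - 13357\right)} = 1609 + \sqrt{-21640 + \left(54 - 13357\right)} = 1609 + \sqrt{-21640 - 13303} = 1609 + \sqrt{-34943} = 1609 + i \sqrt{34943}$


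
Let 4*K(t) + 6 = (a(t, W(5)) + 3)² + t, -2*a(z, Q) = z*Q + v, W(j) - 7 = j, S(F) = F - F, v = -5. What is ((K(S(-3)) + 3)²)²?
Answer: 442050625/65536 ≈ 6745.2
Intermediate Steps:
S(F) = 0
W(j) = 7 + j
a(z, Q) = 5/2 - Q*z/2 (a(z, Q) = -(z*Q - 5)/2 = -(Q*z - 5)/2 = -(-5 + Q*z)/2 = 5/2 - Q*z/2)
K(t) = -3/2 + t/4 + (11/2 - 6*t)²/4 (K(t) = -3/2 + (((5/2 - (7 + 5)*t/2) + 3)² + t)/4 = -3/2 + (((5/2 - ½*12*t) + 3)² + t)/4 = -3/2 + (((5/2 - 6*t) + 3)² + t)/4 = -3/2 + ((11/2 - 6*t)² + t)/4 = -3/2 + (t + (11/2 - 6*t)²)/4 = -3/2 + (t/4 + (11/2 - 6*t)²/4) = -3/2 + t/4 + (11/2 - 6*t)²/4)
((K(S(-3)) + 3)²)² = (((97/16 + 9*0² - 65/4*0) + 3)²)² = (((97/16 + 9*0 + 0) + 3)²)² = (((97/16 + 0 + 0) + 3)²)² = ((97/16 + 3)²)² = ((145/16)²)² = (21025/256)² = 442050625/65536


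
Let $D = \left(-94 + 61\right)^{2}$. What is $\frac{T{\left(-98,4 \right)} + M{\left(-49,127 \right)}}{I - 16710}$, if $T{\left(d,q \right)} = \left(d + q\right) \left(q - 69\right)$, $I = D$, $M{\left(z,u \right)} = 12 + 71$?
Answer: $- \frac{6193}{15621} \approx -0.39645$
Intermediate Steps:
$M{\left(z,u \right)} = 83$
$D = 1089$ ($D = \left(-33\right)^{2} = 1089$)
$I = 1089$
$T{\left(d,q \right)} = \left(-69 + q\right) \left(d + q\right)$ ($T{\left(d,q \right)} = \left(d + q\right) \left(-69 + q\right) = \left(-69 + q\right) \left(d + q\right)$)
$\frac{T{\left(-98,4 \right)} + M{\left(-49,127 \right)}}{I - 16710} = \frac{\left(4^{2} - -6762 - 276 - 392\right) + 83}{1089 - 16710} = \frac{\left(16 + 6762 - 276 - 392\right) + 83}{-15621} = \left(6110 + 83\right) \left(- \frac{1}{15621}\right) = 6193 \left(- \frac{1}{15621}\right) = - \frac{6193}{15621}$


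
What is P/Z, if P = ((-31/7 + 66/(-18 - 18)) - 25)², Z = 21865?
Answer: 1723969/38569860 ≈ 0.044697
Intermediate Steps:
P = 1723969/1764 (P = ((-31*⅐ + 66/(-36)) - 25)² = ((-31/7 + 66*(-1/36)) - 25)² = ((-31/7 - 11/6) - 25)² = (-263/42 - 25)² = (-1313/42)² = 1723969/1764 ≈ 977.31)
P/Z = (1723969/1764)/21865 = (1723969/1764)*(1/21865) = 1723969/38569860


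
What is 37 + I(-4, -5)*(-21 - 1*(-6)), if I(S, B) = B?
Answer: 112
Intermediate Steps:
37 + I(-4, -5)*(-21 - 1*(-6)) = 37 - 5*(-21 - 1*(-6)) = 37 - 5*(-21 + 6) = 37 - 5*(-15) = 37 + 75 = 112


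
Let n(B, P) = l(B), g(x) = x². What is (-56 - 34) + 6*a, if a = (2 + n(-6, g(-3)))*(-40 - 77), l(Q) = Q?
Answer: 2718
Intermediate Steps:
n(B, P) = B
a = 468 (a = (2 - 6)*(-40 - 77) = -4*(-117) = 468)
(-56 - 34) + 6*a = (-56 - 34) + 6*468 = -90 + 2808 = 2718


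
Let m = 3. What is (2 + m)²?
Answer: 25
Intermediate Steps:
(2 + m)² = (2 + 3)² = 5² = 25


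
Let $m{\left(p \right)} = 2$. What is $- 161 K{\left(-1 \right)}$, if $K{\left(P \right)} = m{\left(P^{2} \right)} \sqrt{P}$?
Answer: $- 322 i \approx - 322.0 i$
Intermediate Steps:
$K{\left(P \right)} = 2 \sqrt{P}$
$- 161 K{\left(-1 \right)} = - 161 \cdot 2 \sqrt{-1} = - 161 \cdot 2 i = - 322 i$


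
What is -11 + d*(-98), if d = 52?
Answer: -5107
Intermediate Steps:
-11 + d*(-98) = -11 + 52*(-98) = -11 - 5096 = -5107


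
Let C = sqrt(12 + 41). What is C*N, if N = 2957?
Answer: 2957*sqrt(53) ≈ 21527.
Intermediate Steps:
C = sqrt(53) ≈ 7.2801
C*N = sqrt(53)*2957 = 2957*sqrt(53)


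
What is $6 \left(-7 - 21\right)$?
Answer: $-168$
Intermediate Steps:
$6 \left(-7 - 21\right) = 6 \left(-28\right) = -168$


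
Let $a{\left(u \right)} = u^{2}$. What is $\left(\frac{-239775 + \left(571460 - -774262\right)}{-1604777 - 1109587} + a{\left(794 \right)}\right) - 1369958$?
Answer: $- \frac{74345666665}{100532} \approx -7.3952 \cdot 10^{5}$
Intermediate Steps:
$\left(\frac{-239775 + \left(571460 - -774262\right)}{-1604777 - 1109587} + a{\left(794 \right)}\right) - 1369958 = \left(\frac{-239775 + \left(571460 - -774262\right)}{-1604777 - 1109587} + 794^{2}\right) - 1369958 = \left(\frac{-239775 + \left(571460 + 774262\right)}{-2714364} + 630436\right) - 1369958 = \left(\left(-239775 + 1345722\right) \left(- \frac{1}{2714364}\right) + 630436\right) - 1369958 = \left(1105947 \left(- \frac{1}{2714364}\right) + 630436\right) - 1369958 = \left(- \frac{40961}{100532} + 630436\right) - 1369958 = \frac{63378950991}{100532} - 1369958 = - \frac{74345666665}{100532}$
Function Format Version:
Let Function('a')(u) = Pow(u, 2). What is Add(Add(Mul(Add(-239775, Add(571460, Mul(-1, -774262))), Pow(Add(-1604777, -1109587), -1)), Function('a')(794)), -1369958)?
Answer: Rational(-74345666665, 100532) ≈ -7.3952e+5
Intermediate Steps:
Add(Add(Mul(Add(-239775, Add(571460, Mul(-1, -774262))), Pow(Add(-1604777, -1109587), -1)), Function('a')(794)), -1369958) = Add(Add(Mul(Add(-239775, Add(571460, Mul(-1, -774262))), Pow(Add(-1604777, -1109587), -1)), Pow(794, 2)), -1369958) = Add(Add(Mul(Add(-239775, Add(571460, 774262)), Pow(-2714364, -1)), 630436), -1369958) = Add(Add(Mul(Add(-239775, 1345722), Rational(-1, 2714364)), 630436), -1369958) = Add(Add(Mul(1105947, Rational(-1, 2714364)), 630436), -1369958) = Add(Add(Rational(-40961, 100532), 630436), -1369958) = Add(Rational(63378950991, 100532), -1369958) = Rational(-74345666665, 100532)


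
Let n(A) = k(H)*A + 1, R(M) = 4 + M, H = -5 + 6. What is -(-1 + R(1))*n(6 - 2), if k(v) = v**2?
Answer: -20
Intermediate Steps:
H = 1
n(A) = 1 + A (n(A) = 1**2*A + 1 = 1*A + 1 = A + 1 = 1 + A)
-(-1 + R(1))*n(6 - 2) = -(-1 + (4 + 1))*(1 + (6 - 2)) = -(-1 + 5)*(1 + 4) = -4*5 = -1*20 = -20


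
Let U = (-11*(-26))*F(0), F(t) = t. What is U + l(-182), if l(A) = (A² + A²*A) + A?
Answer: -5995626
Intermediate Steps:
U = 0 (U = -11*(-26)*0 = 286*0 = 0)
l(A) = A + A² + A³ (l(A) = (A² + A³) + A = A + A² + A³)
U + l(-182) = 0 - 182*(1 - 182 + (-182)²) = 0 - 182*(1 - 182 + 33124) = 0 - 182*32943 = 0 - 5995626 = -5995626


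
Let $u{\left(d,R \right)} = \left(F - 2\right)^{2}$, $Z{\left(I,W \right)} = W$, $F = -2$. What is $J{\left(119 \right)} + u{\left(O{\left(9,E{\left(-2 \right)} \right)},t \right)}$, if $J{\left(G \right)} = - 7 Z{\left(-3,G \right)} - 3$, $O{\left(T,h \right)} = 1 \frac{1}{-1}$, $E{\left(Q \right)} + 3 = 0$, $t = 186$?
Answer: $-820$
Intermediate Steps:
$E{\left(Q \right)} = -3$ ($E{\left(Q \right)} = -3 + 0 = -3$)
$O{\left(T,h \right)} = -1$ ($O{\left(T,h \right)} = 1 \left(-1\right) = -1$)
$J{\left(G \right)} = -3 - 7 G$ ($J{\left(G \right)} = - 7 G - 3 = -3 - 7 G$)
$u{\left(d,R \right)} = 16$ ($u{\left(d,R \right)} = \left(-2 - 2\right)^{2} = \left(-4\right)^{2} = 16$)
$J{\left(119 \right)} + u{\left(O{\left(9,E{\left(-2 \right)} \right)},t \right)} = \left(-3 - 833\right) + 16 = -836 + 16 = -820$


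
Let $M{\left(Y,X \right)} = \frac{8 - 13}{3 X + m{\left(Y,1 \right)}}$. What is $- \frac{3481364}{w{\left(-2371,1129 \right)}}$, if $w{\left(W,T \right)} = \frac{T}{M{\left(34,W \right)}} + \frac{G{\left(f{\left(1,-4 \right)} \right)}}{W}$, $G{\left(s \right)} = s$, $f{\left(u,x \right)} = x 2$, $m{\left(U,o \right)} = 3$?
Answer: $- \frac{4127157022}{1903246753} \approx -2.1685$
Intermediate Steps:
$M{\left(Y,X \right)} = - \frac{5}{3 + 3 X}$ ($M{\left(Y,X \right)} = \frac{8 - 13}{3 X + 3} = - \frac{5}{3 + 3 X}$)
$f{\left(u,x \right)} = 2 x$
$w{\left(W,T \right)} = - \frac{8}{W} + T \left(- \frac{3}{5} - \frac{3 W}{5}\right)$ ($w{\left(W,T \right)} = \frac{T}{\left(-5\right) \frac{1}{3 + 3 W}} + \frac{2 \left(-4\right)}{W} = T \left(- \frac{3}{5} - \frac{3 W}{5}\right) - \frac{8}{W} = - \frac{8}{W} + T \left(- \frac{3}{5} - \frac{3 W}{5}\right)$)
$- \frac{3481364}{w{\left(-2371,1129 \right)}} = - \frac{3481364}{\frac{1}{5} \frac{1}{-2371} \left(-40 + 3 \cdot 1129 \left(-2371\right) \left(-1 - -2371\right)\right)} = - \frac{3481364}{\frac{1}{5} \left(- \frac{1}{2371}\right) \left(-40 + 3 \cdot 1129 \left(-2371\right) \left(-1 + 2371\right)\right)} = - \frac{3481364}{\frac{1}{5} \left(- \frac{1}{2371}\right) \left(-40 + 3 \cdot 1129 \left(-2371\right) 2370\right)} = - \frac{3481364}{\frac{1}{5} \left(- \frac{1}{2371}\right) \left(-40 - 19032467490\right)} = - \frac{3481364}{\frac{1}{5} \left(- \frac{1}{2371}\right) \left(-19032467530\right)} = - \frac{3481364}{\frac{3806493506}{2371}} = \left(-3481364\right) \frac{2371}{3806493506} = - \frac{4127157022}{1903246753}$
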